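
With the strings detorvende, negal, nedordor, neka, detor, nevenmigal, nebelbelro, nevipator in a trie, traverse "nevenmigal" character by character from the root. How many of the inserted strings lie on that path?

Check each prefix of "nevenmigal" against the stored set — each match is an end-marker on the path.
Prefixes of the query that are stored words: "nevenmigal"
Count: 1

1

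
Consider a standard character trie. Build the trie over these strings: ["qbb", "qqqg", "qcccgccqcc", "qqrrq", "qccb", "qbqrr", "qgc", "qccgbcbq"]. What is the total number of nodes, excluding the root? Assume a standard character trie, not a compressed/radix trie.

29

Trace insertions, counting only characters that open a new branch:
  "qbb" → 3 new (q, b, b)
  "qqqg" → prefix "q" already present; 3 new (q, q, g)
  "qcccgccqcc" → prefix "q" already present; 9 new (c, c, c, g, c, c, q, c, c)
  "qqrrq" → prefix "qq" already present; 3 new (r, r, q)
  "qccb" → prefix "qcc" already present; 1 new (b)
  "qbqrr" → prefix "qb" already present; 3 new (q, r, r)
  "qgc" → prefix "q" already present; 2 new (g, c)
  "qccgbcbq" → prefix "qcc" already present; 5 new (g, b, c, b, q)
Total nodes = 3 + 3 + 9 + 3 + 1 + 3 + 2 + 5 = 29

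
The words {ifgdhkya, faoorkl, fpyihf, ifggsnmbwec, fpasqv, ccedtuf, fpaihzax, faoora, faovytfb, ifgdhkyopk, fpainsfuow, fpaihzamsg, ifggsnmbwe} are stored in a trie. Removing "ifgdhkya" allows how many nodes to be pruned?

Walk "ifgdhkya" from the leaf back toward the root, removing each node that no remaining word uses.
The suffix "a" (1 node) is used only by "ifgdhkya"; the node for "ifgdhky" still has the child "o", so pruning stops there.
Nodes removed: 1

1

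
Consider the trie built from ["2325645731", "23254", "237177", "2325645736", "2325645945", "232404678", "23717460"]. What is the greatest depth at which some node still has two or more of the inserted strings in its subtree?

The deepest shared node is where two words last agree before diverging.
"2325645731" and "2325645736" agree on "232564573" (9 characters) before diverging; nothing deeper is shared.
Longest shared-prefix length: 9

9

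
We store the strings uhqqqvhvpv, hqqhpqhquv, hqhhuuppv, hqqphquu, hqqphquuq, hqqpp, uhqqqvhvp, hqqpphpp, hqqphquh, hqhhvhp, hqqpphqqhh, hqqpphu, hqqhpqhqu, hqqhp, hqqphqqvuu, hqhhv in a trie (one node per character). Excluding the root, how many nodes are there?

50

Trace insertions, counting only characters that open a new branch:
  "uhqqqvhvpv" → 10 new (u, h, q, q, q, v, h, v, p, v)
  "hqqhpqhquv" → 10 new (h, q, q, h, p, q, h, q, u, v)
  "hqhhuuppv" → prefix "hq" already present; 7 new (h, h, u, u, p, p, v)
  "hqqphquu" → prefix "hqq" already present; 5 new (p, h, q, u, u)
  "hqqphquuq" → prefix "hqqphquu" already present; 1 new (q)
  "hqqpp" → prefix "hqqp" already present; 1 new (p)
  "uhqqqvhvp" → prefix "uhqqqvhvp" already present; 0 new (none)
  "hqqpphpp" → prefix "hqqpp" already present; 3 new (h, p, p)
  "hqqphquh" → prefix "hqqphqu" already present; 1 new (h)
  "hqhhvhp" → prefix "hqhh" already present; 3 new (v, h, p)
  "hqqpphqqhh" → prefix "hqqpph" already present; 4 new (q, q, h, h)
  "hqqpphu" → prefix "hqqpph" already present; 1 new (u)
  "hqqhpqhqu" → prefix "hqqhpqhqu" already present; 0 new (none)
  "hqqhp" → prefix "hqqhp" already present; 0 new (none)
  "hqqphqqvuu" → prefix "hqqphq" already present; 4 new (q, v, u, u)
  "hqhhv" → prefix "hqhhv" already present; 0 new (none)
Total nodes = 10 + 10 + 7 + 5 + 1 + 1 + 0 + 3 + 1 + 3 + 4 + 1 + 0 + 0 + 4 + 0 = 50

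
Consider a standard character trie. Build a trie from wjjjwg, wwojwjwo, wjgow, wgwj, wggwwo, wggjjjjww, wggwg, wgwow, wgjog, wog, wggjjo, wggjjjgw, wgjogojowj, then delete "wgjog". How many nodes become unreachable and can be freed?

0

After clearing the end-marker at "wgjog", prune upward until reaching a node still needed by another word.
Every node on "wgjog" is still needed (e.g. by "wgjogojowj"), so nothing is freed.
Nodes removed: 0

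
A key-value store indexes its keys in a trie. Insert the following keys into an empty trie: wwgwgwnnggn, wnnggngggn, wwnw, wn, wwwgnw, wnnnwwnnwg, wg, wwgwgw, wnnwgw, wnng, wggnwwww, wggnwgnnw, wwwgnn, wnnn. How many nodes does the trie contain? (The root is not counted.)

48

Trace insertions, counting only characters that open a new branch:
  "wwgwgwnnggn" → 11 new (w, w, g, w, g, w, n, n, g, g, n)
  "wnnggngggn" → prefix "w" already present; 9 new (n, n, g, g, n, g, g, g, n)
  "wwnw" → prefix "ww" already present; 2 new (n, w)
  "wn" → prefix "wn" already present; 0 new (none)
  "wwwgnw" → prefix "ww" already present; 4 new (w, g, n, w)
  "wnnnwwnnwg" → prefix "wnn" already present; 7 new (n, w, w, n, n, w, g)
  "wg" → prefix "w" already present; 1 new (g)
  "wwgwgw" → prefix "wwgwgw" already present; 0 new (none)
  "wnnwgw" → prefix "wnn" already present; 3 new (w, g, w)
  "wnng" → prefix "wnng" already present; 0 new (none)
  "wggnwwww" → prefix "wg" already present; 6 new (g, n, w, w, w, w)
  "wggnwgnnw" → prefix "wggnw" already present; 4 new (g, n, n, w)
  "wwwgnn" → prefix "wwwgn" already present; 1 new (n)
  "wnnn" → prefix "wnnn" already present; 0 new (none)
Total nodes = 11 + 9 + 2 + 0 + 4 + 7 + 1 + 0 + 3 + 0 + 6 + 4 + 1 + 0 = 48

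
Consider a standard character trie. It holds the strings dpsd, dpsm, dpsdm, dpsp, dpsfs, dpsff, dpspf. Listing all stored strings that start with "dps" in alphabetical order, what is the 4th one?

dpsfs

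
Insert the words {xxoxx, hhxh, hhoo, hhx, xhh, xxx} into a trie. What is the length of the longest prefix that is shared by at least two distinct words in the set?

The deepest shared node is where two words last agree before diverging.
e.g. "hhx" and "hhxh" share the prefix "hhx" of length 3; no pair shares a longer one.
Longest shared-prefix length: 3

3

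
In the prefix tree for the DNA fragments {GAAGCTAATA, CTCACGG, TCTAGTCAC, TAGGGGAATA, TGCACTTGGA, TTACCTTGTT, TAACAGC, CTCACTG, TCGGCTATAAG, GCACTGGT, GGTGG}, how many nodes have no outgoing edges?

A leaf is a node with no children — equivalently, the end of a word that is not a proper prefix of any other stored word.
Those words: "CTCACGG", "CTCACTG", "GAAGCTAATA", "GCACTGGT", "GGTGG", "TAACAGC", "TAGGGGAATA", "TCGGCTATAAG", "TCTAGTCAC", "TGCACTTGGA", "TTACCTTGTT"
Leaf count: 11

11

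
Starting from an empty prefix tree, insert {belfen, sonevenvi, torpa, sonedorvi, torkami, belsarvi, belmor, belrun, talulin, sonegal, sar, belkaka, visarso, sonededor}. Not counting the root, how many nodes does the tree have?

For each word, the new-node count is its length minus the longest prefix already in the trie:
  "belfen" → 6 new (b, e, l, f, e, n)
  "sonevenvi" → 9 new (s, o, n, e, v, e, n, v, i)
  "torpa" → 5 new (t, o, r, p, a)
  "sonedorvi" → prefix "sone" already present; 5 new (d, o, r, v, i)
  "torkami" → prefix "tor" already present; 4 new (k, a, m, i)
  "belsarvi" → prefix "bel" already present; 5 new (s, a, r, v, i)
  "belmor" → prefix "bel" already present; 3 new (m, o, r)
  "belrun" → prefix "bel" already present; 3 new (r, u, n)
  "talulin" → prefix "t" already present; 6 new (a, l, u, l, i, n)
  "sonegal" → prefix "sone" already present; 3 new (g, a, l)
  "sar" → prefix "s" already present; 2 new (a, r)
  "belkaka" → prefix "bel" already present; 4 new (k, a, k, a)
  "visarso" → 7 new (v, i, s, a, r, s, o)
  "sonededor" → prefix "soned" already present; 4 new (e, d, o, r)
Total nodes = 6 + 9 + 5 + 5 + 4 + 5 + 3 + 3 + 6 + 3 + 2 + 4 + 7 + 4 = 66

66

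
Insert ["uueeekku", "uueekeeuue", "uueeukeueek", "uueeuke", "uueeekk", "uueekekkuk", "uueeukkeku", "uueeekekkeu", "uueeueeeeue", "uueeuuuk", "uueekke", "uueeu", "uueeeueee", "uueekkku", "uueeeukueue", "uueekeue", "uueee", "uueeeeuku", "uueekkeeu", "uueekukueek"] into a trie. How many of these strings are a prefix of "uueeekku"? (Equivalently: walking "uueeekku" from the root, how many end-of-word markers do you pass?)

3

Walk "uueeekku" from the root; an end-of-word marker is hit whenever a stored word is a prefix of "uueeekku".
Prefixes of the query that are stored words: "uueee", "uueeekk", "uueeekku"
Count: 3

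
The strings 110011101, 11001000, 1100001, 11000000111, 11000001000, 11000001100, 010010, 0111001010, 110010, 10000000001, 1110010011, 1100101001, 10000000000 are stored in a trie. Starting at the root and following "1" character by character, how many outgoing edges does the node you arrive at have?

2

Follow the path "1" to its node, then look at its outgoing edges.
Characters that immediately follow "1" among the stored strings: {0, 1}.
That node has 2 child edges.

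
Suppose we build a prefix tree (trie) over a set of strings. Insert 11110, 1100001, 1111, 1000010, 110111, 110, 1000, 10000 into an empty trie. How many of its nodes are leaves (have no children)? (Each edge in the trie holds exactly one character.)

4

Leaves are exactly the stored words that no other stored word extends.
Those words: "1000010", "1100001", "110111", "11110"
Leaf count: 4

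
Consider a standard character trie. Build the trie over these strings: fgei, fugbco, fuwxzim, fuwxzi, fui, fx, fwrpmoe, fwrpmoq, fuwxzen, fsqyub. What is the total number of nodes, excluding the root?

Trie structure (* marks end of a word):
(root)
└─ f
   ├─ g
   │  └─ e
   │     └─ i *
   ├─ s
   │  └─ q
   │     └─ y
   │        └─ u
   │           └─ b *
   ├─ u
   │  ├─ g
   │  │  └─ b
   │  │     └─ c
   │  │        └─ o *
   │  ├─ i *
   │  └─ w
   │     └─ x
   │        └─ z
   │           ├─ e
   │           │  └─ n *
   │           └─ i *
   │              └─ m *
   ├─ w
   │  └─ r
   │     └─ p
   │        └─ m
   │           └─ o
   │              ├─ e *
   │              └─ q *
   └─ x *
Counting every labelled node above: 30.

30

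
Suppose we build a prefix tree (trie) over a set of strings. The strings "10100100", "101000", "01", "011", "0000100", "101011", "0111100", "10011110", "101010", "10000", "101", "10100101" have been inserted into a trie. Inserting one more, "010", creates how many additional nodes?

"01" is already a path in the trie; the remaining "0" must be added.
New nodes needed: |"010"| − 2 = 3 − 2 = 1.

1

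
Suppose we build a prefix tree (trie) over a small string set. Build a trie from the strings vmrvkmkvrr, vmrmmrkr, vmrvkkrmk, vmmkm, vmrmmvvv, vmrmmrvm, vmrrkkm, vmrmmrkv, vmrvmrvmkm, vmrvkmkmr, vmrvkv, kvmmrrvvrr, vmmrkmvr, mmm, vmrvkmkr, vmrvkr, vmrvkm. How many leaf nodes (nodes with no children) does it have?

16

Leaves are exactly the stored words that no other stored word extends.
Those words: "kvmmrrvvrr", "mmm", "vmmkm", "vmmrkmvr", "vmrmmrkr", "vmrmmrkv", "vmrmmrvm", "vmrmmvvv", "vmrrkkm", "vmrvkkrmk", "vmrvkmkmr", "vmrvkmkr", "vmrvkmkvrr", "vmrvkr", "vmrvkv", "vmrvmrvmkm"
Leaf count: 16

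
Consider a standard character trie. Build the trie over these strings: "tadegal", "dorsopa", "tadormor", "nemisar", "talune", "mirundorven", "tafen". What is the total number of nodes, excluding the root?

44

Insert word by word; a character creates a node only if that edge doesn't already exist:
  "tadegal" → 7 new (t, a, d, e, g, a, l)
  "dorsopa" → 7 new (d, o, r, s, o, p, a)
  "tadormor" → prefix "tad" already present; 5 new (o, r, m, o, r)
  "nemisar" → 7 new (n, e, m, i, s, a, r)
  "talune" → prefix "ta" already present; 4 new (l, u, n, e)
  "mirundorven" → 11 new (m, i, r, u, n, d, o, r, v, e, n)
  "tafen" → prefix "ta" already present; 3 new (f, e, n)
Total nodes = 7 + 7 + 5 + 7 + 4 + 11 + 3 = 44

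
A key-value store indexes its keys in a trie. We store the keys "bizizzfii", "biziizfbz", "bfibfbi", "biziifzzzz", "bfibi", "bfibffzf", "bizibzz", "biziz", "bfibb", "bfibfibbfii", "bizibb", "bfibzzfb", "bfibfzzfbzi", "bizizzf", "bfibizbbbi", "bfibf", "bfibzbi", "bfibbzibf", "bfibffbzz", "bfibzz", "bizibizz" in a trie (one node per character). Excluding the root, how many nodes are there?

Insert word by word; a character creates a node only if that edge doesn't already exist:
  "bizizzfii" → 9 new (b, i, z, i, z, z, f, i, i)
  "biziizfbz" → prefix "bizi" already present; 5 new (i, z, f, b, z)
  "bfibfbi" → prefix "b" already present; 6 new (f, i, b, f, b, i)
  "biziifzzzz" → prefix "bizii" already present; 5 new (f, z, z, z, z)
  "bfibi" → prefix "bfib" already present; 1 new (i)
  "bfibffzf" → prefix "bfibf" already present; 3 new (f, z, f)
  "bizibzz" → prefix "bizi" already present; 3 new (b, z, z)
  "biziz" → prefix "biziz" already present; 0 new (none)
  "bfibb" → prefix "bfib" already present; 1 new (b)
  "bfibfibbfii" → prefix "bfibf" already present; 6 new (i, b, b, f, i, i)
  "bizibb" → prefix "bizib" already present; 1 new (b)
  "bfibzzfb" → prefix "bfib" already present; 4 new (z, z, f, b)
  "bfibfzzfbzi" → prefix "bfibf" already present; 6 new (z, z, f, b, z, i)
  "bizizzf" → prefix "bizizzf" already present; 0 new (none)
  "bfibizbbbi" → prefix "bfibi" already present; 5 new (z, b, b, b, i)
  "bfibf" → prefix "bfibf" already present; 0 new (none)
  "bfibzbi" → prefix "bfibz" already present; 2 new (b, i)
  "bfibbzibf" → prefix "bfibb" already present; 4 new (z, i, b, f)
  "bfibffbzz" → prefix "bfibff" already present; 3 new (b, z, z)
  "bfibzz" → prefix "bfibzz" already present; 0 new (none)
  "bizibizz" → prefix "bizib" already present; 3 new (i, z, z)
Total nodes = 9 + 5 + 6 + 5 + 1 + 3 + 3 + 0 + 1 + 6 + 1 + 4 + 6 + 0 + 5 + 0 + 2 + 4 + 3 + 0 + 3 = 67

67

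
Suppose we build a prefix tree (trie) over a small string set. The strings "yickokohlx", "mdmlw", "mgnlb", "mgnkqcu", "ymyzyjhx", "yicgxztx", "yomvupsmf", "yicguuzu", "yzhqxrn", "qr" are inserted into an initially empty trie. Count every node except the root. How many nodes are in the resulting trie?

55

Trace insertions, counting only characters that open a new branch:
  "yickokohlx" → 10 new (y, i, c, k, o, k, o, h, l, x)
  "mdmlw" → 5 new (m, d, m, l, w)
  "mgnlb" → prefix "m" already present; 4 new (g, n, l, b)
  "mgnkqcu" → prefix "mgn" already present; 4 new (k, q, c, u)
  "ymyzyjhx" → prefix "y" already present; 7 new (m, y, z, y, j, h, x)
  "yicgxztx" → prefix "yic" already present; 5 new (g, x, z, t, x)
  "yomvupsmf" → prefix "y" already present; 8 new (o, m, v, u, p, s, m, f)
  "yicguuzu" → prefix "yicg" already present; 4 new (u, u, z, u)
  "yzhqxrn" → prefix "y" already present; 6 new (z, h, q, x, r, n)
  "qr" → 2 new (q, r)
Total nodes = 10 + 5 + 4 + 4 + 7 + 5 + 8 + 4 + 6 + 2 = 55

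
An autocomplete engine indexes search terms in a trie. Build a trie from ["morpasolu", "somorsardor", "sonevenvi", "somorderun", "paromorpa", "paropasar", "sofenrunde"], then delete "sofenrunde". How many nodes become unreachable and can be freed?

8

After clearing the end-marker at "sofenrunde", prune upward until reaching a node still needed by another word.
The suffix "fenrunde" (8 nodes) is used only by "sofenrunde"; the node for "so" still has the child "m", so pruning stops there.
Nodes removed: 8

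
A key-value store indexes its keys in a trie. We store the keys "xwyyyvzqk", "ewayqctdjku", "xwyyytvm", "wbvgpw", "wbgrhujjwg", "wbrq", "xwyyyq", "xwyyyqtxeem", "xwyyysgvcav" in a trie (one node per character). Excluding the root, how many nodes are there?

Count nodes per top-level branch (shared prefixes stored once):
  'e'-branch (ewayqctdjku): 11 nodes
  'w'-branch (wbgrhujjwg, wbrq, wbvgpw): 16 nodes
  'x'-branch (xwyyyq, xwyyyqtxeem, xwyyysgvcav, xwyyytvm, xwyyyvzqk): 24 nodes
Sum: 51

51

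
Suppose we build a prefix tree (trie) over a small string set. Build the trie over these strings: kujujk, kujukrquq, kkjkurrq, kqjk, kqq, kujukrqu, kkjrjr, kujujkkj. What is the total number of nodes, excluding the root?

27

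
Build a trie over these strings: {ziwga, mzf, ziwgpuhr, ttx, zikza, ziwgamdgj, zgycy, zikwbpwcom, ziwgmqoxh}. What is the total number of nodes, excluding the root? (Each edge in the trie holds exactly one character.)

38

For each word, the new-node count is its length minus the longest prefix already in the trie:
  "ziwga" → 5 new (z, i, w, g, a)
  "mzf" → 3 new (m, z, f)
  "ziwgpuhr" → prefix "ziwg" already present; 4 new (p, u, h, r)
  "ttx" → 3 new (t, t, x)
  "zikza" → prefix "zi" already present; 3 new (k, z, a)
  "ziwgamdgj" → prefix "ziwga" already present; 4 new (m, d, g, j)
  "zgycy" → prefix "z" already present; 4 new (g, y, c, y)
  "zikwbpwcom" → prefix "zik" already present; 7 new (w, b, p, w, c, o, m)
  "ziwgmqoxh" → prefix "ziwg" already present; 5 new (m, q, o, x, h)
Total nodes = 5 + 3 + 4 + 3 + 3 + 4 + 4 + 7 + 5 = 38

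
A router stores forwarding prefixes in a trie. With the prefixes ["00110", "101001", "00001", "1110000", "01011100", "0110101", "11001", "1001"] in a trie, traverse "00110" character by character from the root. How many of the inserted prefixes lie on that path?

1

Walk "00110" from the root; an end-of-word marker is hit whenever a stored word is a prefix of "00110".
Prefixes of the query that are stored words: "00110"
Count: 1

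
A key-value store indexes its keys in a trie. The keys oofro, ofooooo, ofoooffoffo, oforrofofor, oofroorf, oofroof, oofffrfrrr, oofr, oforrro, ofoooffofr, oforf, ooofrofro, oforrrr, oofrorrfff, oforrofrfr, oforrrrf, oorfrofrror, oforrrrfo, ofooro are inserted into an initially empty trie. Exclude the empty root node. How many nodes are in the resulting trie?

69

Insert word by word; a character creates a node only if that edge doesn't already exist:
  "oofro" → 5 new (o, o, f, r, o)
  "ofooooo" → prefix "o" already present; 6 new (f, o, o, o, o, o)
  "ofoooffoffo" → prefix "ofooo" already present; 6 new (f, f, o, f, f, o)
  "oforrofofor" → prefix "ofo" already present; 8 new (r, r, o, f, o, f, o, r)
  "oofroorf" → prefix "oofro" already present; 3 new (o, r, f)
  "oofroof" → prefix "oofroo" already present; 1 new (f)
  "oofffrfrrr" → prefix "oof" already present; 7 new (f, f, r, f, r, r, r)
  "oofr" → prefix "oofr" already present; 0 new (none)
  "oforrro" → prefix "oforr" already present; 2 new (r, o)
  "ofoooffofr" → prefix "ofoooffof" already present; 1 new (r)
  "oforf" → prefix "ofor" already present; 1 new (f)
  "ooofrofro" → prefix "oo" already present; 7 new (o, f, r, o, f, r, o)
  "oforrrr" → prefix "oforrr" already present; 1 new (r)
  "oofrorrfff" → prefix "oofro" already present; 5 new (r, r, f, f, f)
  "oforrofrfr" → prefix "oforrof" already present; 3 new (r, f, r)
  "oforrrrf" → prefix "oforrrr" already present; 1 new (f)
  "oorfrofrror" → prefix "oo" already present; 9 new (r, f, r, o, f, r, r, o, r)
  "oforrrrfo" → prefix "oforrrrf" already present; 1 new (o)
  "ofooro" → prefix "ofoo" already present; 2 new (r, o)
Total nodes = 5 + 6 + 6 + 8 + 3 + 1 + 7 + 0 + 2 + 1 + 1 + 7 + 1 + 5 + 3 + 1 + 9 + 1 + 2 = 69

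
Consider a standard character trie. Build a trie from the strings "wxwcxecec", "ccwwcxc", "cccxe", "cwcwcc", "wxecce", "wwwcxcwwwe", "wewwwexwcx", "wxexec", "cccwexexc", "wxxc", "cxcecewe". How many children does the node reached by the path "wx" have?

3

Follow the path "wx" to its node, then look at its outgoing edges.
Distinct next characters after "wx": e, w, x.
That node has 3 child edges.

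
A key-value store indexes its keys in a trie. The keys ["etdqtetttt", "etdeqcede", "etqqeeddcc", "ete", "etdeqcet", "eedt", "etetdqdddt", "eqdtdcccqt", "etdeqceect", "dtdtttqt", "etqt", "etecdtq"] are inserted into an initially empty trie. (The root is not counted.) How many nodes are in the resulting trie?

61

Insert word by word; a character creates a node only if that edge doesn't already exist:
  "etdqtetttt" → 10 new (e, t, d, q, t, e, t, t, t, t)
  "etdeqcede" → prefix "etd" already present; 6 new (e, q, c, e, d, e)
  "etqqeeddcc" → prefix "et" already present; 8 new (q, q, e, e, d, d, c, c)
  "ete" → prefix "et" already present; 1 new (e)
  "etdeqcet" → prefix "etdeqce" already present; 1 new (t)
  "eedt" → prefix "e" already present; 3 new (e, d, t)
  "etetdqdddt" → prefix "ete" already present; 7 new (t, d, q, d, d, d, t)
  "eqdtdcccqt" → prefix "e" already present; 9 new (q, d, t, d, c, c, c, q, t)
  "etdeqceect" → prefix "etdeqce" already present; 3 new (e, c, t)
  "dtdtttqt" → 8 new (d, t, d, t, t, t, q, t)
  "etqt" → prefix "etq" already present; 1 new (t)
  "etecdtq" → prefix "ete" already present; 4 new (c, d, t, q)
Total nodes = 10 + 6 + 8 + 1 + 1 + 3 + 7 + 9 + 3 + 8 + 1 + 4 = 61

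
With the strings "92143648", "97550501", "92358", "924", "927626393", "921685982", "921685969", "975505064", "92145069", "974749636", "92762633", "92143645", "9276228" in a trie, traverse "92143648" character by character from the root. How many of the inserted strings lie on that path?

Traverse "92143648" character by character; count nodes along the way that are marked as word ends.
Prefixes of the query that are stored words: "92143648"
Count: 1

1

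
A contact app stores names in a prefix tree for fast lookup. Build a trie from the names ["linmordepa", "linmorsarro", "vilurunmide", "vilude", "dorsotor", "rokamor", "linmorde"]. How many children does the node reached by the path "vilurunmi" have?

1

Walk "vilurunmi" from the root, arriving at one node.
Distinct next characters after "vilurunmi": d.
That node has 1 child edge.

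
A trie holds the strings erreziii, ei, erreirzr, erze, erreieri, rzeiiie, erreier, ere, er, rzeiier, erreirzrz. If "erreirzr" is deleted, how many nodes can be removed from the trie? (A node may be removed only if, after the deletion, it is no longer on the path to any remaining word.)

After clearing the end-marker at "erreirzr", prune upward until reaching a node still needed by another word.
Every node on "erreirzr" is still needed (e.g. by "erreirzrz"), so nothing is freed.
Nodes removed: 0

0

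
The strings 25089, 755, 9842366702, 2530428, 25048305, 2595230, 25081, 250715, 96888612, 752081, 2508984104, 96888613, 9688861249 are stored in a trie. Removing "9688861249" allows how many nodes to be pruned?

A node on "9688861249"'s path can go only if nothing else ends at it or branches off below it.
The suffix "49" (2 nodes) is used only by "9688861249"; "96888612" is itself a stored word, so pruning stops there.
Nodes removed: 2

2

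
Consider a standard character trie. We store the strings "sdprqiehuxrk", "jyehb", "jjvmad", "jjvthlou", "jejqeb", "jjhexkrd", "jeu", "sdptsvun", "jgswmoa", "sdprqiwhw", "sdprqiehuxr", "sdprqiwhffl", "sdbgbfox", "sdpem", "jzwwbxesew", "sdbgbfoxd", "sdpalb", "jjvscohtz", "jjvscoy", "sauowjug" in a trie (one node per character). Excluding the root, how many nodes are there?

Trace insertions, counting only characters that open a new branch:
  "sdprqiehuxrk" → 12 new (s, d, p, r, q, i, e, h, u, x, r, k)
  "jyehb" → 5 new (j, y, e, h, b)
  "jjvmad" → prefix "j" already present; 5 new (j, v, m, a, d)
  "jjvthlou" → prefix "jjv" already present; 5 new (t, h, l, o, u)
  "jejqeb" → prefix "j" already present; 5 new (e, j, q, e, b)
  "jjhexkrd" → prefix "jj" already present; 6 new (h, e, x, k, r, d)
  "jeu" → prefix "je" already present; 1 new (u)
  "sdptsvun" → prefix "sdp" already present; 5 new (t, s, v, u, n)
  "jgswmoa" → prefix "j" already present; 6 new (g, s, w, m, o, a)
  "sdprqiwhw" → prefix "sdprqi" already present; 3 new (w, h, w)
  "sdprqiehuxr" → prefix "sdprqiehuxr" already present; 0 new (none)
  "sdprqiwhffl" → prefix "sdprqiwh" already present; 3 new (f, f, l)
  "sdbgbfox" → prefix "sd" already present; 6 new (b, g, b, f, o, x)
  "sdpem" → prefix "sdp" already present; 2 new (e, m)
  "jzwwbxesew" → prefix "j" already present; 9 new (z, w, w, b, x, e, s, e, w)
  "sdbgbfoxd" → prefix "sdbgbfox" already present; 1 new (d)
  "sdpalb" → prefix "sdp" already present; 3 new (a, l, b)
  "jjvscohtz" → prefix "jjv" already present; 6 new (s, c, o, h, t, z)
  "jjvscoy" → prefix "jjvsco" already present; 1 new (y)
  "sauowjug" → prefix "s" already present; 7 new (a, u, o, w, j, u, g)
Total nodes = 12 + 5 + 5 + 5 + 5 + 6 + 1 + 5 + 6 + 3 + 0 + 3 + 6 + 2 + 9 + 1 + 3 + 6 + 1 + 7 = 91

91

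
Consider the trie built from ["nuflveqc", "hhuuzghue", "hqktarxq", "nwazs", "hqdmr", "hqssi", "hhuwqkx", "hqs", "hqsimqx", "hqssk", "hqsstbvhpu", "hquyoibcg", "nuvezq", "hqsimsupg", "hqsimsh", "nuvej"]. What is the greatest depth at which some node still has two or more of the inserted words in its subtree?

6

Look for the deepest trie node that still has at least two words in its subtree.
e.g. "hqsimsh" and "hqsimsupg" share the prefix "hqsims" of length 6; no pair shares a longer one.
Longest shared-prefix length: 6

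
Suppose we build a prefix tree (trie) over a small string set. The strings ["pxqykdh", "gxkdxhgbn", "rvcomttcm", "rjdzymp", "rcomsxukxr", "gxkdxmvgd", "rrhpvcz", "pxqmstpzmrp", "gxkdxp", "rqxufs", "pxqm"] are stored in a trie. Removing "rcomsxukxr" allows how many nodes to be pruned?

After clearing the end-marker at "rcomsxukxr", prune upward until reaching a node still needed by another word.
The suffix "comsxukxr" (9 nodes) is used only by "rcomsxukxr"; the node for "r" still has the child "v", so pruning stops there.
Nodes removed: 9

9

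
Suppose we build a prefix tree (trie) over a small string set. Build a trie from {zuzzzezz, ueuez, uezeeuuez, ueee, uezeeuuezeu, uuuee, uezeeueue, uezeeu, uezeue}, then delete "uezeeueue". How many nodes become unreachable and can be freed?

3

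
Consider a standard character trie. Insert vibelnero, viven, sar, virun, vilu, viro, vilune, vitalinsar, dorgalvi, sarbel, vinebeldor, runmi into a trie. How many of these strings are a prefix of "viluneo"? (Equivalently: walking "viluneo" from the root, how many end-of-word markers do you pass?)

Traverse "viluneo" character by character; count nodes along the way that are marked as word ends.
Prefixes of the query that are stored words: "vilu", "vilune"
Count: 2

2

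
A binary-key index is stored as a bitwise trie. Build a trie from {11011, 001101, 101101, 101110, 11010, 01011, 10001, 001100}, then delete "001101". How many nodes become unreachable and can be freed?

After clearing the end-marker at "001101", prune upward until reaching a node still needed by another word.
The suffix "1" (1 node) is used only by "001101"; the node for "00110" still has the child "0", so pruning stops there.
Nodes removed: 1

1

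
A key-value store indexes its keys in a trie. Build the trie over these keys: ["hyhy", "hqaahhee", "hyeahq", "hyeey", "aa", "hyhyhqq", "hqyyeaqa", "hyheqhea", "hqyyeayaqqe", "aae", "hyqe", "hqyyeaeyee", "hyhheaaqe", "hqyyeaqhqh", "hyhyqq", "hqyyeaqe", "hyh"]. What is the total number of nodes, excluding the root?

Insert word by word; a character creates a node only if that edge doesn't already exist:
  "hyhy" → 4 new (h, y, h, y)
  "hqaahhee" → prefix "h" already present; 7 new (q, a, a, h, h, e, e)
  "hyeahq" → prefix "hy" already present; 4 new (e, a, h, q)
  "hyeey" → prefix "hye" already present; 2 new (e, y)
  "aa" → 2 new (a, a)
  "hyhyhqq" → prefix "hyhy" already present; 3 new (h, q, q)
  "hqyyeaqa" → prefix "hq" already present; 6 new (y, y, e, a, q, a)
  "hyheqhea" → prefix "hyh" already present; 5 new (e, q, h, e, a)
  "hqyyeayaqqe" → prefix "hqyyea" already present; 5 new (y, a, q, q, e)
  "aae" → prefix "aa" already present; 1 new (e)
  "hyqe" → prefix "hy" already present; 2 new (q, e)
  "hqyyeaeyee" → prefix "hqyyea" already present; 4 new (e, y, e, e)
  "hyhheaaqe" → prefix "hyh" already present; 6 new (h, e, a, a, q, e)
  "hqyyeaqhqh" → prefix "hqyyeaq" already present; 3 new (h, q, h)
  "hyhyqq" → prefix "hyhy" already present; 2 new (q, q)
  "hqyyeaqe" → prefix "hqyyeaq" already present; 1 new (e)
  "hyh" → prefix "hyh" already present; 0 new (none)
Total nodes = 4 + 7 + 4 + 2 + 2 + 3 + 6 + 5 + 5 + 1 + 2 + 4 + 6 + 3 + 2 + 1 + 0 = 57

57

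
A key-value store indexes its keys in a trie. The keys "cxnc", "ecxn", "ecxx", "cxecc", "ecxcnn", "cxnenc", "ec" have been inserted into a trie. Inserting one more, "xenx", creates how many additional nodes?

4

"xenx" shares no prefix with any stored word, so all 4 characters open new nodes.
4 − 0 = 4 new nodes.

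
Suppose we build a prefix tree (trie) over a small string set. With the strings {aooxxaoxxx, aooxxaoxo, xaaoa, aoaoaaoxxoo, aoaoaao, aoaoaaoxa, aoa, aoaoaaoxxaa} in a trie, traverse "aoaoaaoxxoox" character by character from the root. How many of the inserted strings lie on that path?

Walk "aoaoaaoxxoox" from the root; an end-of-word marker is hit whenever a stored word is a prefix of "aoaoaaoxxoox".
Prefixes of the query that are stored words: "aoa", "aoaoaao", "aoaoaaoxxoo"
Count: 3

3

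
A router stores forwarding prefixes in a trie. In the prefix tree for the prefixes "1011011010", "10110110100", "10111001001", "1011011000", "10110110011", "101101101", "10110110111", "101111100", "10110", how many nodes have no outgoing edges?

Leaves are exactly the stored words that no other stored word extends.
Those words: "1011011000", "10110110011", "10110110100", "10110110111", "10111001001", "101111100"
Leaf count: 6

6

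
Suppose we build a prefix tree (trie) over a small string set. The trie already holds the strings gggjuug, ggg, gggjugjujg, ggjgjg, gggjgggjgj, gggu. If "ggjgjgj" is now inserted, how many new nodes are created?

Walking "ggjgjgj" from the root, the first 6 characters ("ggjgjg") follow existing edges; "j" is the first miss.
Each of the 1 remaining characters creates one node.

1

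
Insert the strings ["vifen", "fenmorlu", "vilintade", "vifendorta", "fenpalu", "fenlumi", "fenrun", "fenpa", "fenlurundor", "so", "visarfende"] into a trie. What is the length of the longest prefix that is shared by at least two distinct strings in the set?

5

The deepest shared node is where two words last agree before diverging.
"fenlumi" and "fenlurundor" agree on "fenlu" (5 characters) before diverging; nothing deeper is shared.
Longest shared-prefix length: 5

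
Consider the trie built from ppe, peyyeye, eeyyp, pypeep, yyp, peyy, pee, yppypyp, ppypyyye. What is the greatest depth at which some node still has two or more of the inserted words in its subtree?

4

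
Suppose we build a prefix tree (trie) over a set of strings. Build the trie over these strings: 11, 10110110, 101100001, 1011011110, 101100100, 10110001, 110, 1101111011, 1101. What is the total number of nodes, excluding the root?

28

Count nodes per top-level branch (shared prefixes stored once):
  '1'-branch (101100001, 10110001, 101100100, 10110110, 1011011110, 11, 110, 1101, 1101111011): 28 nodes
Sum: 28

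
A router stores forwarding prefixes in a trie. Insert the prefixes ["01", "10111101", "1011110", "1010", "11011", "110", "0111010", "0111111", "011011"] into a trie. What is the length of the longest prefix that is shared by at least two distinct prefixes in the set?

The deepest shared node is where two words last agree before diverging.
e.g. "1011110" and "10111101" share the prefix "1011110" of length 7; no pair shares a longer one.
Longest shared-prefix length: 7

7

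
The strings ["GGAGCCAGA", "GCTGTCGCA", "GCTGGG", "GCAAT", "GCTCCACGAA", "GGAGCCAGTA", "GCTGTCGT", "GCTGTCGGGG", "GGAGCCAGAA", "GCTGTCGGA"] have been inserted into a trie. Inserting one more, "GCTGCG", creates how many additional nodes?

2

Walking "GCTGCG" from the root, the first 4 characters ("GCTG") follow existing edges; "C" is the first miss.
So 6 − 4 = 2 new nodes.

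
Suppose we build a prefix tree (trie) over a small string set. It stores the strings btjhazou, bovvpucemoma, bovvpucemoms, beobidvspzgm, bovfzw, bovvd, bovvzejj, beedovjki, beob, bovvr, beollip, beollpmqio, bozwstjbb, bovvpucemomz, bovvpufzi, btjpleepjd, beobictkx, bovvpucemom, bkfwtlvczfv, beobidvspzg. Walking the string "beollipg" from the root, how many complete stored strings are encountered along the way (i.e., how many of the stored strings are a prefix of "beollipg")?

1

Traverse "beollipg" character by character; count nodes along the way that are marked as word ends.
Prefixes of the query that are stored words: "beollip"
Count: 1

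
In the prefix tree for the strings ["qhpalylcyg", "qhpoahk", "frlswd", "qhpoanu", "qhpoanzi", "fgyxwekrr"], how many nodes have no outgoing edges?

Leaves are exactly the stored words that no other stored word extends.
Those words: "fgyxwekrr", "frlswd", "qhpalylcyg", "qhpoahk", "qhpoanu", "qhpoanzi"
Leaf count: 6

6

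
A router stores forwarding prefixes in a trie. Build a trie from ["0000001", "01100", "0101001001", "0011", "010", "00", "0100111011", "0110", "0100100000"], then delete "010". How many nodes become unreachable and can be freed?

After clearing the end-marker at "010", prune upward until reaching a node still needed by another word.
Every node on "010" is still needed (e.g. by "0101001001"), so nothing is freed.
Nodes removed: 0

0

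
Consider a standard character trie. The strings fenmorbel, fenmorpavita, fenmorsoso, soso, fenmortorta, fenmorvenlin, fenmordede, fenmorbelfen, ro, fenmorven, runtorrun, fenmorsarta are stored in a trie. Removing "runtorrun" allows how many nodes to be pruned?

8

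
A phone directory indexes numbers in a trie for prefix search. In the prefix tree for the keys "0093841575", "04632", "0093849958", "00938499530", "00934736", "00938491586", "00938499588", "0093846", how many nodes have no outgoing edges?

Leaves are exactly the stored words that no other stored word extends.
Those words: "00934736", "0093841575", "0093846", "00938491586", "00938499530", "00938499588", "04632"
Leaf count: 7

7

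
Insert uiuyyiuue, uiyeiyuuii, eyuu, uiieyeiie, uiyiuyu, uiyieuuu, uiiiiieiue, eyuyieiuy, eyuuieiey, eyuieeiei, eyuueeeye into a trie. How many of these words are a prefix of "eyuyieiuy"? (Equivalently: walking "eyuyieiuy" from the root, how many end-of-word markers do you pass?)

1

Check each prefix of "eyuyieiuy" against the stored set — each match is an end-marker on the path.
Prefixes of the query that are stored words: "eyuyieiuy"
Count: 1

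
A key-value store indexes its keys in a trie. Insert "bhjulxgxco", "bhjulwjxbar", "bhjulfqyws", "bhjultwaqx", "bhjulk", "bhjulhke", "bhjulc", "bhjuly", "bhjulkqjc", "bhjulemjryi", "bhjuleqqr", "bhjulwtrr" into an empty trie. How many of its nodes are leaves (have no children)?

A leaf is a node with no children — equivalently, the end of a word that is not a proper prefix of any other stored word.
Those words: "bhjulc", "bhjulemjryi", "bhjuleqqr", "bhjulfqyws", "bhjulhke", "bhjulkqjc", "bhjultwaqx", "bhjulwjxbar", "bhjulwtrr", "bhjulxgxco", "bhjuly"
Leaf count: 11

11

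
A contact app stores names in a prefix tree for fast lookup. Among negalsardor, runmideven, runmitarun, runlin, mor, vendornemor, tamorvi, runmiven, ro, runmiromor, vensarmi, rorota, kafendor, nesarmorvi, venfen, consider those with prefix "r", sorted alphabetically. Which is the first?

ro

Filter for "r…" and sort: "ro", "rorota", "runlin", "runmideven", "runmiromor", "runmitarun", "runmiven"
The 1st is ro.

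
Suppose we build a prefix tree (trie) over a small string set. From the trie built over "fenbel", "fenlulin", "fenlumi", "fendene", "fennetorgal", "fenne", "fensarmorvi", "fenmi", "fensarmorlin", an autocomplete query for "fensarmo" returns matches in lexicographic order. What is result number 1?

DFS of the "fensarmo" subtree visits, in order: "fensarmorlin", "fensarmorvi"
Position 1: fensarmorlin

fensarmorlin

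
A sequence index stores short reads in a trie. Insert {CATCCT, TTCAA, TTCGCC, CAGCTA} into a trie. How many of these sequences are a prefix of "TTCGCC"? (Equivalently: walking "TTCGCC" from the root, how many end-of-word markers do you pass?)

Traverse "TTCGCC" character by character; count nodes along the way that are marked as word ends.
Prefixes of the query that are stored words: "TTCGCC"
Count: 1

1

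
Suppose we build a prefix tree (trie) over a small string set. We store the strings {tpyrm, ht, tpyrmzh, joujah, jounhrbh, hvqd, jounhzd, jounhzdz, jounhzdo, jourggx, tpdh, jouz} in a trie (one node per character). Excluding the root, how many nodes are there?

34

Trie structure (* marks end of a word):
(root)
├─ h
│  ├─ t *
│  └─ v
│     └─ q
│        └─ d *
├─ j
│  └─ o
│     └─ u
│        ├─ j
│        │  └─ a
│        │     └─ h *
│        ├─ n
│        │  └─ h
│        │     ├─ r
│        │     │  └─ b
│        │     │     └─ h *
│        │     └─ z
│        │        └─ d *
│        │           ├─ o *
│        │           └─ z *
│        ├─ r
│        │  └─ g
│        │     └─ g
│        │        └─ x *
│        └─ z *
└─ t
   └─ p
      ├─ d
      │  └─ h *
      └─ y
         └─ r
            └─ m *
               └─ z
                  └─ h *
Counting every labelled node above: 34.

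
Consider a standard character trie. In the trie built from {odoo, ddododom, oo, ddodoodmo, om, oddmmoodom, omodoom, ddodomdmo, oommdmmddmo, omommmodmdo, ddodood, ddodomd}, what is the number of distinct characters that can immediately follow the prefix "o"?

Walk "o" from the root, arriving at one node.
Characters that immediately follow "o" among the stored strings: {d, m, o}.
That node has 3 child edges.

3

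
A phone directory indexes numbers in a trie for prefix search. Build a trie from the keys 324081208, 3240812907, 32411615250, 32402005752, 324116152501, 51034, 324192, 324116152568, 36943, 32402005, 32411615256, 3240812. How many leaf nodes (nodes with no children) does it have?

8

Leaves are exactly the stored words that no other stored word extends.
Those words: "32402005752", "324081208", "3240812907", "324116152501", "324116152568", "324192", "36943", "51034"
Leaf count: 8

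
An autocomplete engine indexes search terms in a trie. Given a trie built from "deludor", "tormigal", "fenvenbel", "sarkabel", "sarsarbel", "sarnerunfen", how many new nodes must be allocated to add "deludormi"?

2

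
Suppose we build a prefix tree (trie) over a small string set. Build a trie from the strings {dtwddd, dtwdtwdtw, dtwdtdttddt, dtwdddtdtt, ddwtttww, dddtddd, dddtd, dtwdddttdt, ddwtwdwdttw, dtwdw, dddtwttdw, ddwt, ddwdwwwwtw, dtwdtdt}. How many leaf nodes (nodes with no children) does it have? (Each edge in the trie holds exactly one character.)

Leaves are exactly the stored words that no other stored word extends.
Those words: "dddtddd", "dddtwttdw", "ddwdwwwwtw", "ddwtttww", "ddwtwdwdttw", "dtwdddtdtt", "dtwdddttdt", "dtwdtdttddt", "dtwdtwdtw", "dtwdw"
Leaf count: 10

10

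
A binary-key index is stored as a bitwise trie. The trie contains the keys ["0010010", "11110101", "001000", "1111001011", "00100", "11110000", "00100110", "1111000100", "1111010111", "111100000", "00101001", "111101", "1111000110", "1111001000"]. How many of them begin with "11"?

9

Traverse to the node for "11", then collect every word in that subtree.
Matches: "11110000", "111100000", "1111000100", "1111000110", "1111001000", "1111001011", "111101", "11110101", "1111010111"
Count: 9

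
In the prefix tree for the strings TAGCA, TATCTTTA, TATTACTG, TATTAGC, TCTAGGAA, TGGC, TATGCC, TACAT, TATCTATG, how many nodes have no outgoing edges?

9

Leaves are exactly the stored words that no other stored word extends.
Those words: "TACAT", "TAGCA", "TATCTATG", "TATCTTTA", "TATGCC", "TATTACTG", "TATTAGC", "TCTAGGAA", "TGGC"
Leaf count: 9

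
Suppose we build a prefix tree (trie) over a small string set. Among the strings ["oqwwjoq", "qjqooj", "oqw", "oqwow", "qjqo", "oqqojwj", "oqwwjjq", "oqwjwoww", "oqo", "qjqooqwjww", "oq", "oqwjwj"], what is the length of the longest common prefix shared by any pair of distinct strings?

5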